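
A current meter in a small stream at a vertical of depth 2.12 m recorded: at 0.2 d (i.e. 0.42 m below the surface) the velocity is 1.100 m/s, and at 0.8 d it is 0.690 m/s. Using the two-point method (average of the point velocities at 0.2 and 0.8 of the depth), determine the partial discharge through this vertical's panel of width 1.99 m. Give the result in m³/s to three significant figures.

3.78 m³/s

v̄ = (1.100 + 0.690) / 2 = 0.8950 m/s
q = v̄ × d × w = 0.8950 × 2.12 × 1.99 = 3.776 m³/s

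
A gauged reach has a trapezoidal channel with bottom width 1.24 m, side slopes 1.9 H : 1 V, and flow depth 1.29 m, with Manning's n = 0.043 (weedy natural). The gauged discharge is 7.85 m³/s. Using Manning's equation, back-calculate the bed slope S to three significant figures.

A = (b + z·y)·y = (1.24 + 1.9×1.29)×1.29 = 4.761 m²
P = b + 2y√(1+z²) = 1.24 + 2×1.29×√(1+1.9²) = 6.779 m
R = A/P = 4.761/6.779 = 0.7023 m
S = (Q·n / (1·A·R^(2/3)))² = (7.85×0.043 / (1×4.761×0.7901))² = 0.008051

0.00805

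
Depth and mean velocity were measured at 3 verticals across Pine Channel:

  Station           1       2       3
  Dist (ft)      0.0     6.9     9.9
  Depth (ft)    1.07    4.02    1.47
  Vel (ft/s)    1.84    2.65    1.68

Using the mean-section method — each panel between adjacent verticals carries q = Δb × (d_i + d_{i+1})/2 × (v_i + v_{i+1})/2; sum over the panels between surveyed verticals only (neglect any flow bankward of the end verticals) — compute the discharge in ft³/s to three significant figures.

57.3 ft³/s

Panel 1-2: Δb = 6.9 ft, d̄ = (1.07+4.02)/2 = 2.545, v̄ = (1.84+2.65)/2 = 2.245 → q = 6.9×2.545×2.245 = 39.42 ft³/s
Panel 2-3: Δb = 3 ft, d̄ = (4.02+1.47)/2 = 2.745, v̄ = (2.65+1.68)/2 = 2.165 → q = 3×2.745×2.165 = 17.83 ft³/s
Q = Σ q = 57.25 ft³/s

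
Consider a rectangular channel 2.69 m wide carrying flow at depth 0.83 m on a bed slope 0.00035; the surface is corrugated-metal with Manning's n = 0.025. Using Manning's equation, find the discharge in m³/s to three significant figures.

1.07 m³/s

A = b·y = 2.69 × 0.83 = 2.233 m²
P = b + 2y = 2.69 + 2×0.83 = 4.350 m
R = A/P = 2.233/4.350 = 0.5133 m
Q = (1/n)·A·R^(2/3)·S^(1/2) = (1/0.025) × 2.233 × 0.5133^(2/3) × 0.00035^(1/2) = 1.071 m³/s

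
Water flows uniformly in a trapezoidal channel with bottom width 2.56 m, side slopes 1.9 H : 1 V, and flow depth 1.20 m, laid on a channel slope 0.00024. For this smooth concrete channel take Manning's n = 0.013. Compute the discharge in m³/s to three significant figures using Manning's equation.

A = (b + z·y)·y = (2.56 + 1.9×1.20)×1.20 = 5.808 m²
P = b + 2y√(1+z²) = 2.56 + 2×1.20×√(1+1.9²) = 7.713 m
R = A/P = 5.808/7.713 = 0.7530 m
Q = (1/n)·A·R^(2/3)·S^(1/2) = (1/0.013) × 5.808 × 0.7530^(2/3) × 0.00024^(1/2) = 5.729 m³/s

5.73 m³/s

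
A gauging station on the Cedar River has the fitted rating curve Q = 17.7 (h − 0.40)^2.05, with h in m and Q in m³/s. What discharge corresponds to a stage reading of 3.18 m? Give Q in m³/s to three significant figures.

144 m³/s

Q = 17.7 × (3.18 − 0.40)^2.05 = 17.7 × 2.78^2.05 = 144.0 m³/s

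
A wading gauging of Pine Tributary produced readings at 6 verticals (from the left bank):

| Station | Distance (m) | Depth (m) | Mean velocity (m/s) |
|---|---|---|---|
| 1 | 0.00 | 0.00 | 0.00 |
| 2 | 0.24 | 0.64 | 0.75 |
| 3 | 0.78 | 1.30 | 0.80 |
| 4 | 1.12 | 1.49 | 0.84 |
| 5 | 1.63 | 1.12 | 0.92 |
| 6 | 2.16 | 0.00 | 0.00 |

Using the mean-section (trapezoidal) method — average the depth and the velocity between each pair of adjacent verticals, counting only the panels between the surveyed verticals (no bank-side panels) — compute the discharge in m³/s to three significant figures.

Panel 1-2: Δb = 0.24 m, d̄ = (0.00+0.64)/2 = 0.32, v̄ = (0.00+0.75)/2 = 0.375 → q = 0.24×0.32×0.375 = 0.02880 m³/s
Panel 2-3: Δb = 0.54 m, d̄ = (0.64+1.30)/2 = 0.97, v̄ = (0.75+0.80)/2 = 0.775 → q = 0.54×0.97×0.775 = 0.4059 m³/s
Panel 3-4: Δb = 0.34 m, d̄ = (1.30+1.49)/2 = 1.395, v̄ = (0.80+0.84)/2 = 0.82 → q = 0.34×1.395×0.82 = 0.3889 m³/s
Panel 4-5: Δb = 0.51 m, d̄ = (1.49+1.12)/2 = 1.305, v̄ = (0.84+0.92)/2 = 0.88 → q = 0.51×1.305×0.88 = 0.5857 m³/s
Panel 5-6: Δb = 0.53 m, d̄ = (1.12+0.00)/2 = 0.56, v̄ = (0.92+0.00)/2 = 0.46 → q = 0.53×0.56×0.46 = 0.1365 m³/s
Q = Σ q = 1.546 m³/s

1.55 m³/s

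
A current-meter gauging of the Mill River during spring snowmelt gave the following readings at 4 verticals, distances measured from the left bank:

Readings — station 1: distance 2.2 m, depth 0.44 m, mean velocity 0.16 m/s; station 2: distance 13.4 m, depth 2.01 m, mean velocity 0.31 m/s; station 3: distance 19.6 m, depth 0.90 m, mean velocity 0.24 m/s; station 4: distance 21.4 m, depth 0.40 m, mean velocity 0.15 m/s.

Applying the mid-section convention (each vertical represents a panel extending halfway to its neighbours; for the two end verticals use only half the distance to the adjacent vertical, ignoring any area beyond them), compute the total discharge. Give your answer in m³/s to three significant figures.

6.73 m³/s

w_1 = (13.4 − 2.2)/2 = 5.6 m; q_1 = 0.16 × 0.44 × 5.6 = 0.3942 m³/s
w_2 = (19.6 − 2.2)/2 = 8.7 m; q_2 = 0.31 × 2.01 × 8.7 = 5.421 m³/s
w_3 = (21.4 − 13.4)/2 = 4 m; q_3 = 0.24 × 0.90 × 4 = 0.8640 m³/s
w_4 = (21.4 − 19.6)/2 = 0.9 m; q_4 = 0.15 × 0.40 × 0.9 = 0.05400 m³/s
Q = Σ qᵢ = 6.733 m³/s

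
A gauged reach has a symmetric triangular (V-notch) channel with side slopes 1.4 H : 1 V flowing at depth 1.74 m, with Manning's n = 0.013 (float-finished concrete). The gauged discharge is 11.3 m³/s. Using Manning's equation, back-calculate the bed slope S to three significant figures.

A = z·y² = 1.4×1.74² = 4.239 m²
P = 2y√(1+z²) = 2×1.74×√(1+1.4²) = 5.987 m
R = A/P = 4.239/5.987 = 0.7079 m
S = (Q·n / (1·A·R^(2/3)))² = (11.3×0.013 / (1×4.239×0.7943))² = 0.001904

0.00190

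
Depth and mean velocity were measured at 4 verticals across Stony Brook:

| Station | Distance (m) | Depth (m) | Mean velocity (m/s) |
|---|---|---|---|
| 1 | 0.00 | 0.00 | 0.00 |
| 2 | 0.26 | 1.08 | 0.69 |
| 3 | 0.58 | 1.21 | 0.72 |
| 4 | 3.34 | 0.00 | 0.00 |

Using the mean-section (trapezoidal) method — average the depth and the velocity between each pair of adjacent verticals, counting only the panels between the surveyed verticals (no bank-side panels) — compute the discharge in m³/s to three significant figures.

0.908 m³/s

Panel 1-2: Δb = 0.26 m, d̄ = (0.00+1.08)/2 = 0.54, v̄ = (0.00+0.69)/2 = 0.345 → q = 0.26×0.54×0.345 = 0.04844 m³/s
Panel 2-3: Δb = 0.32 m, d̄ = (1.08+1.21)/2 = 1.145, v̄ = (0.69+0.72)/2 = 0.705 → q = 0.32×1.145×0.705 = 0.2583 m³/s
Panel 3-4: Δb = 2.76 m, d̄ = (1.21+0.00)/2 = 0.605, v̄ = (0.72+0.00)/2 = 0.36 → q = 2.76×0.605×0.36 = 0.6011 m³/s
Q = Σ q = 0.9079 m³/s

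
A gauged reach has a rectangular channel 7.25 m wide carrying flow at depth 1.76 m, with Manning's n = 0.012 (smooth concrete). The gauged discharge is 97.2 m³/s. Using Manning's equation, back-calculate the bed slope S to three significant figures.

0.00667

A = b·y = 7.25 × 1.76 = 12.76 m²
P = b + 2y = 7.25 + 2×1.76 = 10.77 m
R = A/P = 12.76/10.77 = 1.185 m
S = (Q·n / (1·A·R^(2/3)))² = (97.2×0.012 / (1×12.76×1.120))² = 0.006665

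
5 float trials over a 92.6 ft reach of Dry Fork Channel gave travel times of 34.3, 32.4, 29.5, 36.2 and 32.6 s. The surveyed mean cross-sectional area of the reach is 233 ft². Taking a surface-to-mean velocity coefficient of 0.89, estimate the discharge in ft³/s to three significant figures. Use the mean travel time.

582 ft³/s

t̄ = (34.3 + 32.4 + 29.5 + 36.2 + 32.6) / 5 = 33 s
v_surface = L / t̄ = 92.6 / 33 = 2.806 ft/s
v_mean = 0.89 × 2.806 = 2.497 ft/s
Q = A × v_mean = 233 × 2.497 = 581.9 ft³/s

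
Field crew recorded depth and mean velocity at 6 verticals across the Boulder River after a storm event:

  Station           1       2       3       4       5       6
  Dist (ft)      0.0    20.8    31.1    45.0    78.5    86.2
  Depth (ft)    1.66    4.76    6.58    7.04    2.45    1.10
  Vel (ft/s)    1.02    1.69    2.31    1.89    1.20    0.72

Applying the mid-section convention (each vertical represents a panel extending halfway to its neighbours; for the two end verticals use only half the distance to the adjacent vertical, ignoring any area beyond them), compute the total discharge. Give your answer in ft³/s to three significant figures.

706 ft³/s

w_1 = (20.8 − 0.0)/2 = 10.4 ft; q_1 = 1.02 × 1.66 × 10.4 = 17.61 ft³/s
w_2 = (31.1 − 0.0)/2 = 15.55 ft; q_2 = 1.69 × 4.76 × 15.55 = 125.1 ft³/s
w_3 = (45.0 − 20.8)/2 = 12.1 ft; q_3 = 2.31 × 6.58 × 12.1 = 183.9 ft³/s
w_4 = (78.5 − 31.1)/2 = 23.7 ft; q_4 = 1.89 × 7.04 × 23.7 = 315.3 ft³/s
w_5 = (86.2 − 45.0)/2 = 20.6 ft; q_5 = 1.20 × 2.45 × 20.6 = 60.56 ft³/s
w_6 = (86.2 − 78.5)/2 = 3.85 ft; q_6 = 0.72 × 1.10 × 3.85 = 3.049 ft³/s
Q = Σ qᵢ = 705.6 ft³/s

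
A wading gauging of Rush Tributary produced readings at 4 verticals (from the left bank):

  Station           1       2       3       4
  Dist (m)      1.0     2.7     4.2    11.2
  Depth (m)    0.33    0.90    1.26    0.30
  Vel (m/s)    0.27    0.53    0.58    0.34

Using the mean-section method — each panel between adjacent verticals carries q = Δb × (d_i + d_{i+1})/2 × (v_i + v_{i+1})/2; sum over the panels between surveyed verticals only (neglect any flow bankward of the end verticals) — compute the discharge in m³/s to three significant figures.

3.83 m³/s

Panel 1-2: Δb = 1.7 m, d̄ = (0.33+0.90)/2 = 0.615, v̄ = (0.27+0.53)/2 = 0.4 → q = 1.7×0.615×0.4 = 0.4182 m³/s
Panel 2-3: Δb = 1.5 m, d̄ = (0.90+1.26)/2 = 1.08, v̄ = (0.53+0.58)/2 = 0.555 → q = 1.5×1.08×0.555 = 0.8991 m³/s
Panel 3-4: Δb = 7 m, d̄ = (1.26+0.30)/2 = 0.78, v̄ = (0.58+0.34)/2 = 0.46 → q = 7×0.78×0.46 = 2.512 m³/s
Q = Σ q = 3.829 m³/s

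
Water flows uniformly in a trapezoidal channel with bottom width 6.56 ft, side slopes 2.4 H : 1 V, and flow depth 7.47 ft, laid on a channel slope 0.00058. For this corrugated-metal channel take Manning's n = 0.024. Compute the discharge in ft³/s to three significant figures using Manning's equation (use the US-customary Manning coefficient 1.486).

691 ft³/s

A = (b + z·y)·y = (6.56 + 2.4×7.47)×7.47 = 182.9 ft²
P = b + 2y√(1+z²) = 6.56 + 2×7.47×√(1+2.4²) = 45.40 ft
R = A/P = 182.9/45.40 = 4.029 ft
Q = (1.486/n)·A·R^(2/3)·S^(1/2) = (1.486/0.024) × 182.9 × 4.029^(2/3) × 0.00058^(1/2) = 690.6 ft³/s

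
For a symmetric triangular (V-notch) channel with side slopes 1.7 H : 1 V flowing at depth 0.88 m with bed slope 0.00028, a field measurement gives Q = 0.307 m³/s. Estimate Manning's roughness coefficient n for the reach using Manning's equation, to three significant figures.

A = z·y² = 1.7×0.88² = 1.316 m²
P = 2y√(1+z²) = 2×0.88×√(1+1.7²) = 3.471 m
R = A/P = 1.316/3.471 = 0.3793 m
n = (1/Q)·A·R^(2/3)·S^(1/2) = (1/0.307) × 1.316 × 0.5239 × 0.01673 = 0.03760

0.0376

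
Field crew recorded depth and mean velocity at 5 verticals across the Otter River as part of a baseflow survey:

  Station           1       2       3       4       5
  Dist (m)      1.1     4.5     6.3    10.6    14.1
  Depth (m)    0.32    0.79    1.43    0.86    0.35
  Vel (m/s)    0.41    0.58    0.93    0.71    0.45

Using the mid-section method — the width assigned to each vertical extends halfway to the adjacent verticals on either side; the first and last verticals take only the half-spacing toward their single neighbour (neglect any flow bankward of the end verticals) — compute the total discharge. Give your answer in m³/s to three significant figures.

w_1 = (4.5 − 1.1)/2 = 1.7 m; q_1 = 0.41 × 0.32 × 1.7 = 0.2230 m³/s
w_2 = (6.3 − 1.1)/2 = 2.6 m; q_2 = 0.58 × 0.79 × 2.6 = 1.191 m³/s
w_3 = (10.6 − 4.5)/2 = 3.05 m; q_3 = 0.93 × 1.43 × 3.05 = 4.056 m³/s
w_4 = (14.1 − 6.3)/2 = 3.9 m; q_4 = 0.71 × 0.86 × 3.9 = 2.381 m³/s
w_5 = (14.1 − 10.6)/2 = 1.75 m; q_5 = 0.45 × 0.35 × 1.75 = 0.2756 m³/s
Q = Σ qᵢ = 8.128 m³/s

8.13 m³/s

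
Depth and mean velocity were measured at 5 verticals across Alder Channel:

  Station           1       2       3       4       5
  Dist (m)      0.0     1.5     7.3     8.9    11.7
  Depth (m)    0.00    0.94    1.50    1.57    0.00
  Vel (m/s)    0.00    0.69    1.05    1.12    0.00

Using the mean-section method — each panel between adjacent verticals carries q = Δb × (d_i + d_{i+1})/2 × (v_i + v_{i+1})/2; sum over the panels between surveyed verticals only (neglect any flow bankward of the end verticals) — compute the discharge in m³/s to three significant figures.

10.3 m³/s

Panel 1-2: Δb = 1.5 m, d̄ = (0.00+0.94)/2 = 0.47, v̄ = (0.00+0.69)/2 = 0.345 → q = 1.5×0.47×0.345 = 0.2432 m³/s
Panel 2-3: Δb = 5.8 m, d̄ = (0.94+1.50)/2 = 1.22, v̄ = (0.69+1.05)/2 = 0.87 → q = 5.8×1.22×0.87 = 6.156 m³/s
Panel 3-4: Δb = 1.6 m, d̄ = (1.50+1.57)/2 = 1.535, v̄ = (1.05+1.12)/2 = 1.085 → q = 1.6×1.535×1.085 = 2.665 m³/s
Panel 4-5: Δb = 2.8 m, d̄ = (1.57+0.00)/2 = 0.785, v̄ = (1.12+0.00)/2 = 0.56 → q = 2.8×0.785×0.56 = 1.231 m³/s
Q = Σ q = 10.29 m³/s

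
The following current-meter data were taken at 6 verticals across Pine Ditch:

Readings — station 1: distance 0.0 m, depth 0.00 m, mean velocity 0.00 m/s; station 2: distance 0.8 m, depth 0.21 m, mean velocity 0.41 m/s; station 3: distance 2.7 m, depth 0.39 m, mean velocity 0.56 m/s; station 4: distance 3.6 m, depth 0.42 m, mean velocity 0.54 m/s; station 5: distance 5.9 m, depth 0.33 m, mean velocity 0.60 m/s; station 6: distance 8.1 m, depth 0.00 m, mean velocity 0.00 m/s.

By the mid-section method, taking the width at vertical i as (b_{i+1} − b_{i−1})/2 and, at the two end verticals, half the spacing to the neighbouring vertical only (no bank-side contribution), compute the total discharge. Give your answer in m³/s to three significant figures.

w_2 = (2.7 − 0.0)/2 = 1.35 m; q_2 = 0.41 × 0.21 × 1.35 = 0.1162 m³/s
w_3 = (3.6 − 0.8)/2 = 1.4 m; q_3 = 0.56 × 0.39 × 1.4 = 0.3058 m³/s
w_4 = (5.9 − 2.7)/2 = 1.6 m; q_4 = 0.54 × 0.42 × 1.6 = 0.3629 m³/s
w_5 = (8.1 − 3.6)/2 = 2.25 m; q_5 = 0.60 × 0.33 × 2.25 = 0.4455 m³/s
Stations 1, 6 contribute zero (depth or velocity is 0).
Q = Σ qᵢ = 1.230 m³/s

1.23 m³/s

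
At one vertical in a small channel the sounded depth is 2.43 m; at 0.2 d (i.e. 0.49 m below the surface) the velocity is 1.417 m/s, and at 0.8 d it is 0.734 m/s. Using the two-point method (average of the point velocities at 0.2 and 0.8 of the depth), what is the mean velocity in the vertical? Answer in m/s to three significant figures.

v̄ = (1.417 + 0.734) / 2 = 1.076 m/s

1.08 m/s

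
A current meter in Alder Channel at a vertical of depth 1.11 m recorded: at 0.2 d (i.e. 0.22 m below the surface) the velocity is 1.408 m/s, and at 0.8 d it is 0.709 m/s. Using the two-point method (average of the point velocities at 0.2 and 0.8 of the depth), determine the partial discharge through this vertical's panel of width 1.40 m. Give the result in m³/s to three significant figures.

v̄ = (1.408 + 0.709) / 2 = 1.059 m/s
q = v̄ × d × w = 1.059 × 1.11 × 1.40 = 1.645 m³/s

1.64 m³/s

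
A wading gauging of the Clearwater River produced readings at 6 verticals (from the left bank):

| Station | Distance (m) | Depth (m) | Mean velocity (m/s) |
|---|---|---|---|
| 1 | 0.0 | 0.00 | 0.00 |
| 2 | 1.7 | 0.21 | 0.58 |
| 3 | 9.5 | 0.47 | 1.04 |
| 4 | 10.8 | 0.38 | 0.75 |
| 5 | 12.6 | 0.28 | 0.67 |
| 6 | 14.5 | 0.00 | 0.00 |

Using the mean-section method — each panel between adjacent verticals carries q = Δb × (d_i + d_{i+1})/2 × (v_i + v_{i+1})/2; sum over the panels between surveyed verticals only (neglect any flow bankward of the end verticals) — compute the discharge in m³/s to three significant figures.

Panel 1-2: Δb = 1.7 m, d̄ = (0.00+0.21)/2 = 0.105, v̄ = (0.00+0.58)/2 = 0.29 → q = 1.7×0.105×0.29 = 0.05177 m³/s
Panel 2-3: Δb = 7.8 m, d̄ = (0.21+0.47)/2 = 0.34, v̄ = (0.58+1.04)/2 = 0.81 → q = 7.8×0.34×0.81 = 2.148 m³/s
Panel 3-4: Δb = 1.3 m, d̄ = (0.47+0.38)/2 = 0.425, v̄ = (1.04+0.75)/2 = 0.895 → q = 1.3×0.425×0.895 = 0.4945 m³/s
Panel 4-5: Δb = 1.8 m, d̄ = (0.38+0.28)/2 = 0.33, v̄ = (0.75+0.67)/2 = 0.71 → q = 1.8×0.33×0.71 = 0.4217 m³/s
Panel 5-6: Δb = 1.9 m, d̄ = (0.28+0.00)/2 = 0.14, v̄ = (0.67+0.00)/2 = 0.335 → q = 1.9×0.14×0.335 = 0.08911 m³/s
Q = Σ q = 3.205 m³/s

3.21 m³/s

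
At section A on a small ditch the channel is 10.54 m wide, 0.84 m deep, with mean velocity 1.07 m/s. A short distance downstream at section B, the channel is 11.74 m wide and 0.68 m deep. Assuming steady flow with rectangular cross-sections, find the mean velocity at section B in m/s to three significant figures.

1.19 m/s

Q = A₁V₁ = (10.54×0.84) × 1.07 = 9.473 m³/s
A₂ = 11.74 × 0.68 = 7.983 m²
V₂ = Q/A₂ = 9.473/7.983 = 1.187 m/s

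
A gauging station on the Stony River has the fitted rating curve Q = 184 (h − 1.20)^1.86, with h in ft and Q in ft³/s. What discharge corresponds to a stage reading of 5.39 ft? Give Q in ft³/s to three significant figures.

2640 ft³/s

Q = 184 × (5.39 − 1.20)^1.86 = 184 × 4.19^1.86 = 2643 ft³/s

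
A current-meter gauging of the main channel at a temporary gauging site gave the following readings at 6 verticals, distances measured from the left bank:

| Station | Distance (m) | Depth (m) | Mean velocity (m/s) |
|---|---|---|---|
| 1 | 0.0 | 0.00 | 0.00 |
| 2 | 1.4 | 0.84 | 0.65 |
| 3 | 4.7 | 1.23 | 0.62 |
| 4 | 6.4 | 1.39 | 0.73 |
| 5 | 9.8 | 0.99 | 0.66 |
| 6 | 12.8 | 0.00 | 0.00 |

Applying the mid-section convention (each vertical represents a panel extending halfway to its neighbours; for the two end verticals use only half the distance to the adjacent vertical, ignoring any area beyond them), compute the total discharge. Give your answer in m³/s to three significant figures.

7.87 m³/s

w_2 = (4.7 − 0.0)/2 = 2.35 m; q_2 = 0.65 × 0.84 × 2.35 = 1.283 m³/s
w_3 = (6.4 − 1.4)/2 = 2.5 m; q_3 = 0.62 × 1.23 × 2.5 = 1.907 m³/s
w_4 = (9.8 − 4.7)/2 = 2.55 m; q_4 = 0.73 × 1.39 × 2.55 = 2.587 m³/s
w_5 = (12.8 − 6.4)/2 = 3.2 m; q_5 = 0.66 × 0.99 × 3.2 = 2.091 m³/s
Stations 1, 6 contribute zero (depth or velocity is 0).
Q = Σ qᵢ = 7.868 m³/s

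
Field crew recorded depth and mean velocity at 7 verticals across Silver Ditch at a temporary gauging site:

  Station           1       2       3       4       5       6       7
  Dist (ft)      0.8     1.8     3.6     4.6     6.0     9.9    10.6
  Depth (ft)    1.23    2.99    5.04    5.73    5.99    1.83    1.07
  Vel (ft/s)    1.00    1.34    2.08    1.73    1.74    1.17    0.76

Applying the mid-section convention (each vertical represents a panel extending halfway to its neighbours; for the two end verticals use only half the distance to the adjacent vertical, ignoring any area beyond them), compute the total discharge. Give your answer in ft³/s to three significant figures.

w_1 = (1.8 − 0.8)/2 = 0.5 ft; q_1 = 1.00 × 1.23 × 0.5 = 0.6150 ft³/s
w_2 = (3.6 − 0.8)/2 = 1.4 ft; q_2 = 1.34 × 2.99 × 1.4 = 5.609 ft³/s
w_3 = (4.6 − 1.8)/2 = 1.4 ft; q_3 = 2.08 × 5.04 × 1.4 = 14.68 ft³/s
w_4 = (6.0 − 3.6)/2 = 1.2 ft; q_4 = 1.73 × 5.73 × 1.2 = 11.90 ft³/s
w_5 = (9.9 − 4.6)/2 = 2.65 ft; q_5 = 1.74 × 5.99 × 2.65 = 27.62 ft³/s
w_6 = (10.6 − 6.0)/2 = 2.3 ft; q_6 = 1.17 × 1.83 × 2.3 = 4.925 ft³/s
w_7 = (10.6 − 9.9)/2 = 0.35 ft; q_7 = 0.76 × 1.07 × 0.35 = 0.2846 ft³/s
Q = Σ qᵢ = 65.63 ft³/s

65.6 ft³/s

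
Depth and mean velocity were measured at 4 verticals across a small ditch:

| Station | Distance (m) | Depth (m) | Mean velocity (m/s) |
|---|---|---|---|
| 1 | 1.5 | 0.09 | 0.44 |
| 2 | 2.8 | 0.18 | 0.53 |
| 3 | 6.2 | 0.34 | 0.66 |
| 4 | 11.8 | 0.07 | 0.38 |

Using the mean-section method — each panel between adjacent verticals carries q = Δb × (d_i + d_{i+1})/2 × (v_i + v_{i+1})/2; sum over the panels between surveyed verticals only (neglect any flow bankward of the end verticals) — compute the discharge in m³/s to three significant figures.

1.21 m³/s

Panel 1-2: Δb = 1.3 m, d̄ = (0.09+0.18)/2 = 0.135, v̄ = (0.44+0.53)/2 = 0.485 → q = 1.3×0.135×0.485 = 0.08512 m³/s
Panel 2-3: Δb = 3.4 m, d̄ = (0.18+0.34)/2 = 0.26, v̄ = (0.53+0.66)/2 = 0.595 → q = 3.4×0.26×0.595 = 0.5260 m³/s
Panel 3-4: Δb = 5.6 m, d̄ = (0.34+0.07)/2 = 0.205, v̄ = (0.66+0.38)/2 = 0.52 → q = 5.6×0.205×0.52 = 0.5970 m³/s
Q = Σ q = 1.208 m³/s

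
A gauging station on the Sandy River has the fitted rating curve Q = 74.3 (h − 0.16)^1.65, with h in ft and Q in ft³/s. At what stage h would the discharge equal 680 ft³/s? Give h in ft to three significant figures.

h − h₀ = (Q/C)^(1/b) = (680/74.3)^(1/1.65) = 3.826 ft
h = 0.16 + 3.826 = 3.986 ft

3.99 ft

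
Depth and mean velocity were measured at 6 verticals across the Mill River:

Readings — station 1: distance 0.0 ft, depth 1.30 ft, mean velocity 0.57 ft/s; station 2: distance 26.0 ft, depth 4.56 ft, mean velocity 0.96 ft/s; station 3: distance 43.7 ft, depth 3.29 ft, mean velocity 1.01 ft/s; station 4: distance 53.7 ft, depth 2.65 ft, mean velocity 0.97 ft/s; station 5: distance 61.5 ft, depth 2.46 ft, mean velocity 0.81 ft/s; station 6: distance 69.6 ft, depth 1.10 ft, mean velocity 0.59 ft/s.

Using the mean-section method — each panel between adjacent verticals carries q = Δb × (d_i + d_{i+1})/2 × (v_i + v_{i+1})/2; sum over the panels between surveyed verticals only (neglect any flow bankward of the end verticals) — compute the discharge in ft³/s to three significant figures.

184 ft³/s

Panel 1-2: Δb = 26 ft, d̄ = (1.30+4.56)/2 = 2.93, v̄ = (0.57+0.96)/2 = 0.765 → q = 26×2.93×0.765 = 58.28 ft³/s
Panel 2-3: Δb = 17.7 ft, d̄ = (4.56+3.29)/2 = 3.925, v̄ = (0.96+1.01)/2 = 0.985 → q = 17.7×3.925×0.985 = 68.43 ft³/s
Panel 3-4: Δb = 10 ft, d̄ = (3.29+2.65)/2 = 2.97, v̄ = (1.01+0.97)/2 = 0.99 → q = 10×2.97×0.99 = 29.40 ft³/s
Panel 4-5: Δb = 7.8 ft, d̄ = (2.65+2.46)/2 = 2.555, v̄ = (0.97+0.81)/2 = 0.89 → q = 7.8×2.555×0.89 = 17.74 ft³/s
Panel 5-6: Δb = 8.1 ft, d̄ = (2.46+1.10)/2 = 1.78, v̄ = (0.81+0.59)/2 = 0.7 → q = 8.1×1.78×0.7 = 10.09 ft³/s
Q = Σ q = 183.9 ft³/s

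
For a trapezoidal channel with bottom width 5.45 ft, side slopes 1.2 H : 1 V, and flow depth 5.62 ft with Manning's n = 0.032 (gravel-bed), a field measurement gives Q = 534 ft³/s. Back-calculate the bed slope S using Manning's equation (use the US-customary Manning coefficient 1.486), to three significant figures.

A = (b + z·y)·y = (5.45 + 1.2×5.62)×5.62 = 68.53 ft²
P = b + 2y√(1+z²) = 5.45 + 2×5.62×√(1+1.2²) = 23.01 ft
R = A/P = 68.53/23.01 = 2.979 ft
S = (Q·n / (1.486·A·R^(2/3)))² = (534×0.032 / (1.486×68.53×2.070))² = 0.006570

0.00657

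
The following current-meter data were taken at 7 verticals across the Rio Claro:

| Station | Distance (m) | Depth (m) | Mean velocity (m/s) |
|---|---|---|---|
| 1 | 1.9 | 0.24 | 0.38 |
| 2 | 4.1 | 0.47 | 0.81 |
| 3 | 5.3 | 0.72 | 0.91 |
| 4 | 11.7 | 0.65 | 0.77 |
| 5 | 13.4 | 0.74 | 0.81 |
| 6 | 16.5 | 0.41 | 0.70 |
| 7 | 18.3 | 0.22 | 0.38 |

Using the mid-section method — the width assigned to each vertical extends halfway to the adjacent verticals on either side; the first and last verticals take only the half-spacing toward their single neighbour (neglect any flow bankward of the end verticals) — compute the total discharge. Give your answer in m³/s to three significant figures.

7.48 m³/s

w_1 = (4.1 − 1.9)/2 = 1.1 m; q_1 = 0.38 × 0.24 × 1.1 = 0.1003 m³/s
w_2 = (5.3 − 1.9)/2 = 1.7 m; q_2 = 0.81 × 0.47 × 1.7 = 0.6472 m³/s
w_3 = (11.7 − 4.1)/2 = 3.8 m; q_3 = 0.91 × 0.72 × 3.8 = 2.490 m³/s
w_4 = (13.4 − 5.3)/2 = 4.05 m; q_4 = 0.77 × 0.65 × 4.05 = 2.027 m³/s
w_5 = (16.5 − 11.7)/2 = 2.4 m; q_5 = 0.81 × 0.74 × 2.4 = 1.439 m³/s
w_6 = (18.3 − 13.4)/2 = 2.45 m; q_6 = 0.70 × 0.41 × 2.45 = 0.7032 m³/s
w_7 = (18.3 − 16.5)/2 = 0.9 m; q_7 = 0.38 × 0.22 × 0.9 = 0.07524 m³/s
Q = Σ qᵢ = 7.481 m³/s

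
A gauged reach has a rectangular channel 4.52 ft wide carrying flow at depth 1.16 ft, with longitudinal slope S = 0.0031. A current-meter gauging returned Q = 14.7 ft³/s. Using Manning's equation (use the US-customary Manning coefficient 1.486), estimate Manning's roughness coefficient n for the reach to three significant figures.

A = b·y = 4.52 × 1.16 = 5.243 ft²
P = b + 2y = 4.52 + 2×1.16 = 6.840 ft
R = A/P = 5.243/6.840 = 0.7665 ft
n = (1.486/Q)·A·R^(2/3)·S^(1/2) = (1.486/14.7) × 5.243 × 0.8376 × 0.05568 = 0.02472

0.0247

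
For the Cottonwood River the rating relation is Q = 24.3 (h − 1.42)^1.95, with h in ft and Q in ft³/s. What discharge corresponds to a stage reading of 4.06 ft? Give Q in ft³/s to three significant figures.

Q = 24.3 × (4.06 − 1.42)^1.95 = 24.3 × 2.64^1.95 = 161.3 ft³/s

161 ft³/s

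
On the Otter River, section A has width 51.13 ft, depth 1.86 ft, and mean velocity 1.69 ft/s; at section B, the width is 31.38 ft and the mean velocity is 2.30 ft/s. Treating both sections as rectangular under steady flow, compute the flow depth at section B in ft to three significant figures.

2.23 ft

Q = A₁V₁ = (51.13×1.86) × 1.69 = 160.7 ft³/s
d₂ = Q/(b₂ V₂) = 160.7/(31.38×2.30) = 2.227 ft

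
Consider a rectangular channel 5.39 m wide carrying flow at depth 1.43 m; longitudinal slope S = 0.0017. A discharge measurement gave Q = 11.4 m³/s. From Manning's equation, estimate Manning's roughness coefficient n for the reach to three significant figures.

0.0266

A = b·y = 5.39 × 1.43 = 7.708 m²
P = b + 2y = 5.39 + 2×1.43 = 8.250 m
R = A/P = 7.708/8.250 = 0.9343 m
n = (1/Q)·A·R^(2/3)·S^(1/2) = (1/11.4) × 7.708 × 0.9557 × 0.04123 = 0.02664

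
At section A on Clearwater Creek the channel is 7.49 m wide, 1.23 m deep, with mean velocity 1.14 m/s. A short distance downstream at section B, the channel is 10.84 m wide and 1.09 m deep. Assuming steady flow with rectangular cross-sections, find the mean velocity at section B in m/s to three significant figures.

Q = A₁V₁ = (7.49×1.23) × 1.14 = 10.50 m³/s
A₂ = 10.84 × 1.09 = 11.82 m²
V₂ = Q/A₂ = 10.50/11.82 = 0.8889 m/s

0.889 m/s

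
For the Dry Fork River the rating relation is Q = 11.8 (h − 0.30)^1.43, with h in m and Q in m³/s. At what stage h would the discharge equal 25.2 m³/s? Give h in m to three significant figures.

h − h₀ = (Q/C)^(1/b) = (25.2/11.8)^(1/1.43) = 1.700 m
h = 0.30 + 1.700 = 2.000 m

2.00 m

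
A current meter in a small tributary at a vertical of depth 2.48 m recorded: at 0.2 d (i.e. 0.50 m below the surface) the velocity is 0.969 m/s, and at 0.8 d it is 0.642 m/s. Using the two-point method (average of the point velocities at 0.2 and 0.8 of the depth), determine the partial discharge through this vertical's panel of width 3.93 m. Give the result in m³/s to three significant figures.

7.85 m³/s

v̄ = (0.969 + 0.642) / 2 = 0.8055 m/s
q = v̄ × d × w = 0.8055 × 2.48 × 3.93 = 7.851 m³/s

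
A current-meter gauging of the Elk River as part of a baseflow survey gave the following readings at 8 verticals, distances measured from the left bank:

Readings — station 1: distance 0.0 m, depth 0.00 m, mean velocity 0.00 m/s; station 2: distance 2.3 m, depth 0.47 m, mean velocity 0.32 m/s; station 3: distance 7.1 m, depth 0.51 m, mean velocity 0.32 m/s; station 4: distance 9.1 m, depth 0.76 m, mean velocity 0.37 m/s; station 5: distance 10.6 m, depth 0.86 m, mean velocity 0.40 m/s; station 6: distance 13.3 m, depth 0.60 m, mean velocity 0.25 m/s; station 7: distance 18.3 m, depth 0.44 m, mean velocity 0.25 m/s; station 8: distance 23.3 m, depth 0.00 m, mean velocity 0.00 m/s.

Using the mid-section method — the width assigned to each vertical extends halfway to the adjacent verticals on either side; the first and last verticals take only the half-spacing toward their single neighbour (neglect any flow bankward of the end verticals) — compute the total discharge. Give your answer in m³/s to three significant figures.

w_2 = (7.1 − 0.0)/2 = 3.55 m; q_2 = 0.32 × 0.47 × 3.55 = 0.5339 m³/s
w_3 = (9.1 − 2.3)/2 = 3.4 m; q_3 = 0.32 × 0.51 × 3.4 = 0.5549 m³/s
w_4 = (10.6 − 7.1)/2 = 1.75 m; q_4 = 0.37 × 0.76 × 1.75 = 0.4921 m³/s
w_5 = (13.3 − 9.1)/2 = 2.1 m; q_5 = 0.40 × 0.86 × 2.1 = 0.7224 m³/s
w_6 = (18.3 − 10.6)/2 = 3.85 m; q_6 = 0.25 × 0.60 × 3.85 = 0.5775 m³/s
w_7 = (23.3 − 13.3)/2 = 5 m; q_7 = 0.25 × 0.44 × 5 = 0.5500 m³/s
Stations 1, 8 contribute zero (depth or velocity is 0).
Q = Σ qᵢ = 3.431 m³/s

3.43 m³/s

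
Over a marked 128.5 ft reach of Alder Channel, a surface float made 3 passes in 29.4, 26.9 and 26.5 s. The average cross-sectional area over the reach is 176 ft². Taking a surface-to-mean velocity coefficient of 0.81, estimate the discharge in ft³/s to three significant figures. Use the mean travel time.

664 ft³/s

t̄ = (29.4 + 26.9 + 26.5) / 3 = 27.6 s
v_surface = L / t̄ = 128.5 / 27.6 = 4.656 ft/s
v_mean = 0.81 × 4.656 = 3.771 ft/s
Q = A × v_mean = 176 × 3.771 = 663.7 ft³/s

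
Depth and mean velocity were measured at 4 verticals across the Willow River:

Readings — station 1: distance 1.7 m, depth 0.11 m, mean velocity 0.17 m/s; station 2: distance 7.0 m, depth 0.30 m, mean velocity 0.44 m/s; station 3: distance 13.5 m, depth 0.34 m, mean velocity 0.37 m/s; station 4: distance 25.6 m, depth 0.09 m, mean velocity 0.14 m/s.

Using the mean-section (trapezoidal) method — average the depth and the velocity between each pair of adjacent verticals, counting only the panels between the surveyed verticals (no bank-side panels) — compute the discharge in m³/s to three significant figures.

1.84 m³/s

Panel 1-2: Δb = 5.3 m, d̄ = (0.11+0.30)/2 = 0.205, v̄ = (0.17+0.44)/2 = 0.305 → q = 5.3×0.205×0.305 = 0.3314 m³/s
Panel 2-3: Δb = 6.5 m, d̄ = (0.30+0.34)/2 = 0.32, v̄ = (0.44+0.37)/2 = 0.405 → q = 6.5×0.32×0.405 = 0.8424 m³/s
Panel 3-4: Δb = 12.1 m, d̄ = (0.34+0.09)/2 = 0.215, v̄ = (0.37+0.14)/2 = 0.255 → q = 12.1×0.215×0.255 = 0.6634 m³/s
Q = Σ q = 1.837 m³/s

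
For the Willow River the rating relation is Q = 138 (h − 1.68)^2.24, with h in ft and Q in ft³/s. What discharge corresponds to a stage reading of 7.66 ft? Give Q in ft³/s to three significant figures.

7580 ft³/s

Q = 138 × (7.66 − 1.68)^2.24 = 138 × 5.98^2.24 = 7580 ft³/s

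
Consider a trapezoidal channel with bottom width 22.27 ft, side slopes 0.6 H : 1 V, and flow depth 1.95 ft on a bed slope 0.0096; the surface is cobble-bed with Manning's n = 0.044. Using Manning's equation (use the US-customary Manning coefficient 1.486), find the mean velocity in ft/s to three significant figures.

4.72 ft/s

A = (b + z·y)·y = (22.27 + 0.6×1.95)×1.95 = 45.71 ft²
P = b + 2y√(1+z²) = 22.27 + 2×1.95×√(1+0.6²) = 26.82 ft
R = A/P = 45.71/26.82 = 1.704 ft
Q = (1.486/n)·A·R^(2/3)·S^(1/2) = (1.486/0.044) × 45.71 × 1.704^(2/3) × 0.0096^(1/2) = 215.8 ft³/s
V = Q/A = 215.8/45.71 = 4.721 ft/s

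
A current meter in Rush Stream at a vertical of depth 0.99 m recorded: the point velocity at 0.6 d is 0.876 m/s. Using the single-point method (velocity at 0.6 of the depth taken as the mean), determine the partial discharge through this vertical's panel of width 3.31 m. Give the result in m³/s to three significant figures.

2.87 m³/s

v̄ = v₀.₆ = 0.876 m/s
q = v̄ × d × w = 0.8760 × 0.99 × 3.31 = 2.871 m³/s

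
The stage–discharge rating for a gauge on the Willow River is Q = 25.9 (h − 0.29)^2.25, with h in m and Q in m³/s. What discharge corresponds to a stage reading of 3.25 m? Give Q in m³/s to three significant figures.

Q = 25.9 × (3.25 − 0.29)^2.25 = 25.9 × 2.96^2.25 = 297.7 m³/s

298 m³/s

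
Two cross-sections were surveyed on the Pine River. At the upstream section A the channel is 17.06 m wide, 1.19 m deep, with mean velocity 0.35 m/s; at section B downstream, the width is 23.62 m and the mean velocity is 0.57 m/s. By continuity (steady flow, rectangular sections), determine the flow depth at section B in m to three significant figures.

0.528 m

Q = A₁V₁ = (17.06×1.19) × 0.35 = 7.105 m³/s
d₂ = Q/(b₂ V₂) = 7.105/(23.62×0.57) = 0.5278 m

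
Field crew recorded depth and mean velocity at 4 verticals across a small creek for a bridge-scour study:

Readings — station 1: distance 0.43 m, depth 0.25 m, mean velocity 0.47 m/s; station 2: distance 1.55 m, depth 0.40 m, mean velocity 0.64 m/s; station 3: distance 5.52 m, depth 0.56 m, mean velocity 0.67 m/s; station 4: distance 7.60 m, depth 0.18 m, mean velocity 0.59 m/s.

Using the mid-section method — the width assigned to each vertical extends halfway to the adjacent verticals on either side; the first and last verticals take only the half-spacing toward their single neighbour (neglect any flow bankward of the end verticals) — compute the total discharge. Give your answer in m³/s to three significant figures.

w_1 = (1.55 − 0.43)/2 = 0.56 m; q_1 = 0.47 × 0.25 × 0.56 = 0.06580 m³/s
w_2 = (5.52 − 0.43)/2 = 2.545 m; q_2 = 0.64 × 0.40 × 2.545 = 0.6515 m³/s
w_3 = (7.60 − 1.55)/2 = 3.025 m; q_3 = 0.67 × 0.56 × 3.025 = 1.135 m³/s
w_4 = (7.60 − 5.52)/2 = 1.04 m; q_4 = 0.59 × 0.18 × 1.04 = 0.1104 m³/s
Q = Σ qᵢ = 1.963 m³/s

1.96 m³/s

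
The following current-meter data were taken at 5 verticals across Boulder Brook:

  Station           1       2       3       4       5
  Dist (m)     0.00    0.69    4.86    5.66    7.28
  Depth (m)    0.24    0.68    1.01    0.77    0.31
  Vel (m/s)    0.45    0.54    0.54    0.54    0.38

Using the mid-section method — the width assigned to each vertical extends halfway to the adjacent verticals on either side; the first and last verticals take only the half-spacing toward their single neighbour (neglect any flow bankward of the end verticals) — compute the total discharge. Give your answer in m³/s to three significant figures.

2.88 m³/s

w_1 = (0.69 − 0.00)/2 = 0.345 m; q_1 = 0.45 × 0.24 × 0.345 = 0.03726 m³/s
w_2 = (4.86 − 0.00)/2 = 2.43 m; q_2 = 0.54 × 0.68 × 2.43 = 0.8923 m³/s
w_3 = (5.66 − 0.69)/2 = 2.485 m; q_3 = 0.54 × 1.01 × 2.485 = 1.355 m³/s
w_4 = (7.28 − 4.86)/2 = 1.21 m; q_4 = 0.54 × 0.77 × 1.21 = 0.5031 m³/s
w_5 = (7.28 − 5.66)/2 = 0.81 m; q_5 = 0.38 × 0.31 × 0.81 = 0.09542 m³/s
Q = Σ qᵢ = 2.883 m³/s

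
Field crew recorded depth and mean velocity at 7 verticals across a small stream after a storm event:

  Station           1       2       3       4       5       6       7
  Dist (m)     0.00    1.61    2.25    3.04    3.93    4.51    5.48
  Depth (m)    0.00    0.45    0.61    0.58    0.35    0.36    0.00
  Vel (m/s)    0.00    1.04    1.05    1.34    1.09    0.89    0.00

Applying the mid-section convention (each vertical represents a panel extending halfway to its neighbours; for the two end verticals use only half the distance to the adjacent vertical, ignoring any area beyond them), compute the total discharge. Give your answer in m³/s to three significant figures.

2.17 m³/s

w_2 = (2.25 − 0.00)/2 = 1.125 m; q_2 = 1.04 × 0.45 × 1.125 = 0.5265 m³/s
w_3 = (3.04 − 1.61)/2 = 0.715 m; q_3 = 1.05 × 0.61 × 0.715 = 0.4580 m³/s
w_4 = (3.93 − 2.25)/2 = 0.84 m; q_4 = 1.34 × 0.58 × 0.84 = 0.6528 m³/s
w_5 = (4.51 − 3.04)/2 = 0.735 m; q_5 = 1.09 × 0.35 × 0.735 = 0.2804 m³/s
w_6 = (5.48 − 3.93)/2 = 0.775 m; q_6 = 0.89 × 0.36 × 0.775 = 0.2483 m³/s
Stations 1, 7 contribute zero (depth or velocity is 0).
Q = Σ qᵢ = 2.166 m³/s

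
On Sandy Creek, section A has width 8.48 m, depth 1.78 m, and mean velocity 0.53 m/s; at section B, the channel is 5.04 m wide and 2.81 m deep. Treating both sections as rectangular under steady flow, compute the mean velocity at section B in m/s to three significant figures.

0.565 m/s

Q = A₁V₁ = (8.48×1.78) × 0.53 = 8.000 m³/s
A₂ = 5.04 × 2.81 = 14.16 m²
V₂ = Q/A₂ = 8.000/14.16 = 0.5649 m/s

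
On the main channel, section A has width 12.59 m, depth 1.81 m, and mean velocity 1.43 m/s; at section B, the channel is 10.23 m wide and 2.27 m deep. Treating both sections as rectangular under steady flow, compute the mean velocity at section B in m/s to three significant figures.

1.40 m/s

Q = A₁V₁ = (12.59×1.81) × 1.43 = 32.59 m³/s
A₂ = 10.23 × 2.27 = 23.22 m²
V₂ = Q/A₂ = 32.59/23.22 = 1.403 m/s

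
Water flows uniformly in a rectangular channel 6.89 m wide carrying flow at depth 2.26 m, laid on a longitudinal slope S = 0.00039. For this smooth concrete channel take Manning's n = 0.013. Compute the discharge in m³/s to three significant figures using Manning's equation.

A = b·y = 6.89 × 2.26 = 15.57 m²
P = b + 2y = 6.89 + 2×2.26 = 11.41 m
R = A/P = 15.57/11.41 = 1.365 m
Q = (1/n)·A·R^(2/3)·S^(1/2) = (1/0.013) × 15.57 × 1.365^(2/3) × 0.00039^(1/2) = 29.10 m³/s

29.1 m³/s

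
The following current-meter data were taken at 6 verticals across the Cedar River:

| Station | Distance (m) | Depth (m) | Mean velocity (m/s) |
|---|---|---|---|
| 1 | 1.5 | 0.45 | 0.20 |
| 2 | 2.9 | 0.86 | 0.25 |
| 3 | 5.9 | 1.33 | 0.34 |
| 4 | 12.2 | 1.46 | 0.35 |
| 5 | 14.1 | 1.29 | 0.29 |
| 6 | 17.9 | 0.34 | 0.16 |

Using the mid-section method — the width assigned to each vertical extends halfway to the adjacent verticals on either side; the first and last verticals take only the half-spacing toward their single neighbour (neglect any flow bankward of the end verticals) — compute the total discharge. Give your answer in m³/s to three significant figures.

5.90 m³/s

w_1 = (2.9 − 1.5)/2 = 0.7 m; q_1 = 0.20 × 0.45 × 0.7 = 0.06300 m³/s
w_2 = (5.9 − 1.5)/2 = 2.2 m; q_2 = 0.25 × 0.86 × 2.2 = 0.4730 m³/s
w_3 = (12.2 − 2.9)/2 = 4.65 m; q_3 = 0.34 × 1.33 × 4.65 = 2.103 m³/s
w_4 = (14.1 − 5.9)/2 = 4.1 m; q_4 = 0.35 × 1.46 × 4.1 = 2.095 m³/s
w_5 = (17.9 − 12.2)/2 = 2.85 m; q_5 = 0.29 × 1.29 × 2.85 = 1.066 m³/s
w_6 = (17.9 − 14.1)/2 = 1.9 m; q_6 = 0.16 × 0.34 × 1.9 = 0.1034 m³/s
Q = Σ qᵢ = 5.903 m³/s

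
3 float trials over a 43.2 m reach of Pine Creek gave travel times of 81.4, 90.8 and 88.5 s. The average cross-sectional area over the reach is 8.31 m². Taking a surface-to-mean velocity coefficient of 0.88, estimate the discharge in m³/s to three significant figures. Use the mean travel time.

t̄ = (81.4 + 90.8 + 88.5) / 3 = 86.9 s
v_surface = L / t̄ = 43.2 / 86.9 = 0.4971 m/s
v_mean = 0.88 × 0.4971 = 0.4375 m/s
Q = A × v_mean = 8.31 × 0.4375 = 3.635 m³/s

3.64 m³/s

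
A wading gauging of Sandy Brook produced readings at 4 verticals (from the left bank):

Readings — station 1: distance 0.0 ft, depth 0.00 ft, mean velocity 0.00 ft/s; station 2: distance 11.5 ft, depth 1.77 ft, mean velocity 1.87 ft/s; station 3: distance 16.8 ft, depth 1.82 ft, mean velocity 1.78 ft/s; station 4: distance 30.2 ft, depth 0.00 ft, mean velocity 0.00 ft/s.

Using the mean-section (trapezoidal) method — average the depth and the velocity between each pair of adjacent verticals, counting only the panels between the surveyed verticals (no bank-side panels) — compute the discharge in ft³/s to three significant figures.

Panel 1-2: Δb = 11.5 ft, d̄ = (0.00+1.77)/2 = 0.885, v̄ = (0.00+1.87)/2 = 0.935 → q = 11.5×0.885×0.935 = 9.516 ft³/s
Panel 2-3: Δb = 5.3 ft, d̄ = (1.77+1.82)/2 = 1.795, v̄ = (1.87+1.78)/2 = 1.825 → q = 5.3×1.795×1.825 = 17.36 ft³/s
Panel 3-4: Δb = 13.4 ft, d̄ = (1.82+0.00)/2 = 0.91, v̄ = (1.78+0.00)/2 = 0.89 → q = 13.4×0.91×0.89 = 10.85 ft³/s
Q = Σ q = 37.73 ft³/s

37.7 ft³/s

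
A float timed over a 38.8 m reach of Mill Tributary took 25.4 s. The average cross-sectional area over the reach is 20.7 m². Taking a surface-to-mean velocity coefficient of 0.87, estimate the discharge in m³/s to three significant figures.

27.5 m³/s

v_surface = L / t̄ = 38.8 / 25.4 = 1.528 m/s
v_mean = 0.87 × 1.528 = 1.329 m/s
Q = A × v_mean = 20.7 × 1.329 = 27.51 m³/s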